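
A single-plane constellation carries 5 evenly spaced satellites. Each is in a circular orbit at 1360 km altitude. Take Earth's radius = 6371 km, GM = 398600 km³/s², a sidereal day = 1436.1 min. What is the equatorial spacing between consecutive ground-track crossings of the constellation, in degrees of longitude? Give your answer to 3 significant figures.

5.65°

Semi-major axis a = 6371 + 1360 = 7731 km. Period T = 2π√(a³/μ) = 2π√(7731³/398600) = 6765.0 s = 112.75 min.
Single-satellite node shift = (6765.0/86166) × 360° = 28.26°.
With 5 satellites evenly phased, successive equator crossings are 28.26/5 = 5.653° apart.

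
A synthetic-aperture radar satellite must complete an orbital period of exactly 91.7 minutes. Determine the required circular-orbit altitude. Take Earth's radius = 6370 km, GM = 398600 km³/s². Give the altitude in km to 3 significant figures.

366 km

T = 91.7 min = 5502.0 s.
From T = 2π√(a³/μ): a = (μ T²/4π²)^(1/3) = (398600 × 5502.0² / 4π²)^(1/3) = 6736 km.
Altitude h = a − R = 6736 − 6370 = 366 km.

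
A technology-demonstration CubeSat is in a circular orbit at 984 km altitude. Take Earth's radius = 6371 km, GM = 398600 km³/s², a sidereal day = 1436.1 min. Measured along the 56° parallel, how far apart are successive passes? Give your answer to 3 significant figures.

1630 km

Semi-major axis a = 6371 + 984 = 7355 km. Period T = 2π√(a³/μ) = 2π√(7355³/398600) = 6277.5 s = 104.62 min.
Node shift per orbit = (6277.5/86166) × 360° = 26.23°.
Equatorial spacing = 26.23 × 111.2 km/° = 2916 km.
At 56° latitude, spacing = 2916 × cos(56°) = 1631 km.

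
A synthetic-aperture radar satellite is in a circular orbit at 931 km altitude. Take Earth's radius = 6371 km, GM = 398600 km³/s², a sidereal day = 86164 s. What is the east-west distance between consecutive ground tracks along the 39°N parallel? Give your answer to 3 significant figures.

Semi-major axis a = 6371 + 931 = 7302 km. Period T = 2π√(a³/μ) = 2π√(7302³/398600) = 6209.7 s = 103.50 min.
Node shift per orbit = (6209.7/86164) × 360° = 25.94°.
Equatorial spacing = 25.94 × 111.2 km/° = 2885 km.
At 39° latitude, spacing = 2885 × cos(39°) = 2242 km.

2240 km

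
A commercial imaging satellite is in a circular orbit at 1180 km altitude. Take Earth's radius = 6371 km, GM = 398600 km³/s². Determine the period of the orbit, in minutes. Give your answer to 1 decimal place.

108.8 min

Semi-major axis a = 6371 + 1180 = 7551 km. Period T = 2π√(a³/μ) = 2π√(7551³/398600) = 6530.1 s = 108.83 min.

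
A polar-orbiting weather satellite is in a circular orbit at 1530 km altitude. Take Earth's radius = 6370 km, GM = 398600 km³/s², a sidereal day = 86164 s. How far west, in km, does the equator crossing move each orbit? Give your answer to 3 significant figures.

3250 km

Semi-major axis a = 6370 + 1530 = 7900 km. Period T = 2π√(a³/μ) = 2π√(7900³/398600) = 6988.0 s = 116.47 min.
During one orbit Earth rotates (6988.0 / 86164) × 360° = 29.20°.
At the equator that is 29.20° × (2π·6370/360) km/° = 29.20 × 111.2 = 3246 km.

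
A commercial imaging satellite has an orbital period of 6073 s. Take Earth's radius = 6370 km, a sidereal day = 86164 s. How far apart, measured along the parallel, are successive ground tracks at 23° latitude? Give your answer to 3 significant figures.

2600 km

Node shift per orbit = (6073.0/86164) × 360° = 25.37°.
Equatorial spacing = 25.37 × 111.2 km/° = 2821 km.
At 23° latitude, spacing = 2821 × cos(23°) = 2597 km.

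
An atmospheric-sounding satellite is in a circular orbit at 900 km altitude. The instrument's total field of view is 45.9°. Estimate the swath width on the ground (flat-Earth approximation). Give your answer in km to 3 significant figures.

762 km

Half-angle = 45.9°/2 = 22.95°.
Swath width ≈ 2h·tan(θ/2) = 2 × 900 × tan(22.95°) = 762.2 km.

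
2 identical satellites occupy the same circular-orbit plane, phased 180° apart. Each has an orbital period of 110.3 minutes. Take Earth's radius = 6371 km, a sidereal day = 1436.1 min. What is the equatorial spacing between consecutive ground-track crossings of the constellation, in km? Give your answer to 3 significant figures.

1540 km

T = 110.3 min = 6618.0 s.
Single-satellite node shift = (6618.0/86166) × 360° = 27.65°.
With 2 satellites evenly phased, successive equator crossings are 27.65/2 = 13.825° apart.
That is 13.825 × 111.2 = 1537 km at the equator.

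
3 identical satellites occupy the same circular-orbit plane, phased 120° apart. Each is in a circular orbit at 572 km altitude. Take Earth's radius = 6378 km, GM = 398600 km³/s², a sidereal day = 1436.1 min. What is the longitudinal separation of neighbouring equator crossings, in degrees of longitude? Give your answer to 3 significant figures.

8.03°

Semi-major axis a = 6378 + 572 = 6950 km. Period T = 2π√(a³/μ) = 2π√(6950³/398600) = 5766.2 s = 96.10 min.
Single-satellite node shift = (5766.2/86166) × 360° = 24.09°.
With 3 satellites evenly phased, successive equator crossings are 24.09/3 = 8.030° apart.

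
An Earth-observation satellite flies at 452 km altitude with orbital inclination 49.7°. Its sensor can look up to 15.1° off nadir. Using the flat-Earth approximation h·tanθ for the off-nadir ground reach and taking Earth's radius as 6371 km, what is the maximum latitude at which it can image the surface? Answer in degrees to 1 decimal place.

50.8°

For a prograde orbit the ground track reaches latitude ±i = ±49.7°.
Sensor half-swath on the ground ≈ 452·tan(15.1°) = 122 km = 1.10° of latitude.
Maximum observable latitude ≈ 49.7 + 1.10 = 50.8°.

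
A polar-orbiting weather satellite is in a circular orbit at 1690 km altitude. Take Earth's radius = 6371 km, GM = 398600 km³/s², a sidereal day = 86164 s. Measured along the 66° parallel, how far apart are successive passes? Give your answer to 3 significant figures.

Semi-major axis a = 6371 + 1690 = 8061 km. Period T = 2π√(a³/μ) = 2π√(8061³/398600) = 7202.7 s = 120.04 min.
Node shift per orbit = (7202.7/86164) × 360° = 30.09°.
Equatorial spacing = 30.09 × 111.2 km/° = 3346 km.
At 66° latitude, spacing = 3346 × cos(66°) = 1361 km.

1360 km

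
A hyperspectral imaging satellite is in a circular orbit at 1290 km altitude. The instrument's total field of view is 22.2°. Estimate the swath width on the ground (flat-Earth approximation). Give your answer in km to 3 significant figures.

506 km

Half-angle = 22.2°/2 = 11.1°.
Swath width ≈ 2h·tan(θ/2) = 2 × 1290 × tan(11.1°) = 506.2 km.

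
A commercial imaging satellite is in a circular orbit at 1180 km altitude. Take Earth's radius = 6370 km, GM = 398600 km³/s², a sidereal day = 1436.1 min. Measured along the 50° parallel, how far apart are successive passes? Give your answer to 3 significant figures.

1950 km

Semi-major axis a = 6370 + 1180 = 7550 km. Period T = 2π√(a³/μ) = 2π√(7550³/398600) = 6528.8 s = 108.81 min.
Node shift per orbit = (6528.8/86166) × 360° = 27.28°.
Equatorial spacing = 27.28 × 111.2 km/° = 3033 km.
At 50° latitude, spacing = 3033 × cos(50°) = 1949 km.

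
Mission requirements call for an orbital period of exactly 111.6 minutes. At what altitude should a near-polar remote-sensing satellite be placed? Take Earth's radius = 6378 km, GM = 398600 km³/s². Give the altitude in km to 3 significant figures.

T = 111.6 min = 6696.0 s.
From T = 2π√(a³/μ): a = (μ T²/4π²)^(1/3) = (398600 × 6696.0² / 4π²)^(1/3) = 7678 km.
Altitude h = a − R = 7678 − 6378 = 1300 km.

1300 km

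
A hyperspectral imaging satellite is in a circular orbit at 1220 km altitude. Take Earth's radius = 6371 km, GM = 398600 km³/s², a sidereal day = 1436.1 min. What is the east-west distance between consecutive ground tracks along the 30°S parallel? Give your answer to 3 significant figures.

Semi-major axis a = 6371 + 1220 = 7591 km. Period T = 2π√(a³/μ) = 2π√(7591³/398600) = 6582.0 s = 109.70 min.
Node shift per orbit = (6582.0/86166) × 360° = 27.50°.
Equatorial spacing = 27.50 × 111.2 km/° = 3058 km.
At 30° latitude, spacing = 3058 × cos(30°) = 2648 km.

2650 km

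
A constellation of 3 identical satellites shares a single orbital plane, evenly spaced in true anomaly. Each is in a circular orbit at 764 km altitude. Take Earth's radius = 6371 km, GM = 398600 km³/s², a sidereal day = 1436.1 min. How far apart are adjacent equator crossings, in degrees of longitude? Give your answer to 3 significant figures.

Semi-major axis a = 6371 + 764 = 7135 km. Period T = 2π√(a³/μ) = 2π√(7135³/398600) = 5997.9 s = 99.97 min.
Single-satellite node shift = (5997.9/86166) × 360° = 25.06°.
With 3 satellites evenly phased, successive equator crossings are 25.06/3 = 8.353° apart.

8.35°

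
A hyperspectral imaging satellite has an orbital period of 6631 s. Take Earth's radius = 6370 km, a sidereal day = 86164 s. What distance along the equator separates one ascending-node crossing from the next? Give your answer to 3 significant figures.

3080 km

During one orbit Earth rotates (6631.0 / 86164) × 360° = 27.70°.
At the equator that is 27.70° × (2π·6370/360) km/° = 27.70 × 111.2 = 3080 km.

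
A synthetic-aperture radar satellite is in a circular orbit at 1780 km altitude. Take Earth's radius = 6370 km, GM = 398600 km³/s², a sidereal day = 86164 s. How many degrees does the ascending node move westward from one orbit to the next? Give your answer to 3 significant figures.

Semi-major axis a = 6370 + 1780 = 8150 km. Period T = 2π√(a³/μ) = 2π√(8150³/398600) = 7322.3 s = 122.04 min.
During one orbit Earth rotates (7322.3 / 86164) × 360° = 30.59°.

30.6°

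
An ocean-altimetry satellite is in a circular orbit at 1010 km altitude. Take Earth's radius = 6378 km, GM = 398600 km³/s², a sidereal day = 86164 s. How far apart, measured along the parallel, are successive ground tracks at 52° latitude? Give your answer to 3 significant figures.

Semi-major axis a = 6378 + 1010 = 7388 km. Period T = 2π√(a³/μ) = 2π√(7388³/398600) = 6319.8 s = 105.33 min.
Node shift per orbit = (6319.8/86164) × 360° = 26.40°.
Equatorial spacing = 26.40 × 111.3 km/° = 2939 km.
At 52° latitude, spacing = 2939 × cos(52°) = 1810 km.

1810 km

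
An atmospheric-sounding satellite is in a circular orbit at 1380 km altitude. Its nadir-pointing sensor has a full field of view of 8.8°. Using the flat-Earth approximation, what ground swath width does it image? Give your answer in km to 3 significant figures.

212 km

Half-angle = 8.8°/2 = 4.4°.
Swath width ≈ 2h·tan(θ/2) = 2 × 1380 × tan(4.4°) = 212.4 km.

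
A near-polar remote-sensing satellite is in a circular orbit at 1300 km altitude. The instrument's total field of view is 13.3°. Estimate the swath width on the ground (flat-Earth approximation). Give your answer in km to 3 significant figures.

303 km

Half-angle = 13.3°/2 = 6.65°.
Swath width ≈ 2h·tan(θ/2) = 2 × 1300 × tan(6.65°) = 303.1 km.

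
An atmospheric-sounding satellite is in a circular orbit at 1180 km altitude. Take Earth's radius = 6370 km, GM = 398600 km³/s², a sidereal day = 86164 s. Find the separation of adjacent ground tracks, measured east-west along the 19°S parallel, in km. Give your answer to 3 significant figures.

Semi-major axis a = 6370 + 1180 = 7550 km. Period T = 2π√(a³/μ) = 2π√(7550³/398600) = 6528.8 s = 108.81 min.
Node shift per orbit = (6528.8/86164) × 360° = 27.28°.
Equatorial spacing = 27.28 × 111.2 km/° = 3033 km.
At 19° latitude, spacing = 3033 × cos(19°) = 2867 km.

2870 km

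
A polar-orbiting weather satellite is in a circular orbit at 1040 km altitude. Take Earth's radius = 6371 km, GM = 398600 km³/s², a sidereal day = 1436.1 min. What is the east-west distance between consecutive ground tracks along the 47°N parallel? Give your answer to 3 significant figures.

2010 km

Semi-major axis a = 6371 + 1040 = 7411 km. Period T = 2π√(a³/μ) = 2π√(7411³/398600) = 6349.3 s = 105.82 min.
Node shift per orbit = (6349.3/86166) × 360° = 26.53°.
Equatorial spacing = 26.53 × 111.2 km/° = 2950 km.
At 47° latitude, spacing = 2950 × cos(47°) = 2012 km.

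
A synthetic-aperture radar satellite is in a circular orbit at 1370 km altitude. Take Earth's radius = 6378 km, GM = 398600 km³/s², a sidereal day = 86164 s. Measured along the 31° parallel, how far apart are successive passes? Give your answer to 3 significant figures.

2710 km

Semi-major axis a = 6378 + 1370 = 7748 km. Period T = 2π√(a³/μ) = 2π√(7748³/398600) = 6787.3 s = 113.12 min.
Node shift per orbit = (6787.3/86164) × 360° = 28.36°.
Equatorial spacing = 28.36 × 111.3 km/° = 3157 km.
At 31° latitude, spacing = 3157 × cos(31°) = 2706 km.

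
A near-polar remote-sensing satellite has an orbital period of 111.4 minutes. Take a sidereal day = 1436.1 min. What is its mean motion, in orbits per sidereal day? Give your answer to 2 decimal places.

12.89

T = 111.4 min = 6684.0 s.
Orbits per sidereal day = 86166 / 6684.0 = 12.891.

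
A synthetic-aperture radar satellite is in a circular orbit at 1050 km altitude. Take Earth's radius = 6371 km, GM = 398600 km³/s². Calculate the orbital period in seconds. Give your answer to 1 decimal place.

6362.2 seconds

Semi-major axis a = 6371 + 1050 = 7421 km. Period T = 2π√(a³/μ) = 2π√(7421³/398600) = 6362.2 s = 106.04 min.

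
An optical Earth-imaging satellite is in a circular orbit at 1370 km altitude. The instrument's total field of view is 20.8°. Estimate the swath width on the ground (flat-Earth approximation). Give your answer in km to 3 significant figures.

Half-angle = 20.8°/2 = 10.4°.
Swath width ≈ 2h·tan(θ/2) = 2 × 1370 × tan(10.4°) = 502.9 km.

503 km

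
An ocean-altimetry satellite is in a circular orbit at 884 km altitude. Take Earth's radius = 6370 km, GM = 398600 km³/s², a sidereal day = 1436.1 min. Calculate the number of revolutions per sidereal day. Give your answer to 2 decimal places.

14.01

Semi-major axis a = 6370 + 884 = 7254 km. Period T = 2π√(a³/μ) = 2π√(7254³/398600) = 6148.6 s = 102.48 min.
Orbits per sidereal day = 86166 / 6148.6 = 14.014.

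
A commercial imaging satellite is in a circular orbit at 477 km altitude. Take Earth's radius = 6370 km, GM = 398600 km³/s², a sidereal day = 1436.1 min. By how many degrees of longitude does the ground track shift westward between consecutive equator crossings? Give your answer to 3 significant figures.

Semi-major axis a = 6370 + 477 = 6847 km. Period T = 2π√(a³/μ) = 2π√(6847³/398600) = 5638.5 s = 93.97 min.
During one orbit Earth rotates (5638.5 / 86166) × 360° = 23.56°.

23.6°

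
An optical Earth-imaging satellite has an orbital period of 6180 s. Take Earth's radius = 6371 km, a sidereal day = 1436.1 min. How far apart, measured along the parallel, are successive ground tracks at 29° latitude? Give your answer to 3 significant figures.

Node shift per orbit = (6180.0/86166) × 360° = 25.82°.
Equatorial spacing = 25.82 × 111.2 km/° = 2871 km.
At 29° latitude, spacing = 2871 × cos(29°) = 2511 km.

2510 km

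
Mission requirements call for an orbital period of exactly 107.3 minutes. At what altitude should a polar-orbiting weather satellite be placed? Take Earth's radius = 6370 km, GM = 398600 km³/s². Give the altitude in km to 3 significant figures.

1110 km

T = 107.3 min = 6438.0 s.
From T = 2π√(a³/μ): a = (μ T²/4π²)^(1/3) = (398600 × 6438.0² / 4π²)^(1/3) = 7480 km.
Altitude h = a − R = 7480 − 6370 = 1110 km.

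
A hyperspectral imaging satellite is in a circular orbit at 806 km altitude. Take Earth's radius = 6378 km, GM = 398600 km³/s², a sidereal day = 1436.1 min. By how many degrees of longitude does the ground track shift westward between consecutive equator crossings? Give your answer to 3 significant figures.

25.3°

Semi-major axis a = 6378 + 806 = 7184 km. Period T = 2π√(a³/μ) = 2π√(7184³/398600) = 6059.8 s = 101.00 min.
During one orbit Earth rotates (6059.8 / 86166) × 360° = 25.32°.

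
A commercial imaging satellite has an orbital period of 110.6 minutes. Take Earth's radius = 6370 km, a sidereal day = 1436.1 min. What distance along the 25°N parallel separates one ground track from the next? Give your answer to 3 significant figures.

2790 km

T = 110.6 min = 6636.0 s.
Node shift per orbit = (6636.0/86166) × 360° = 27.73°.
Equatorial spacing = 27.73 × 111.2 km/° = 3082 km.
At 25° latitude, spacing = 3082 × cos(25°) = 2794 km.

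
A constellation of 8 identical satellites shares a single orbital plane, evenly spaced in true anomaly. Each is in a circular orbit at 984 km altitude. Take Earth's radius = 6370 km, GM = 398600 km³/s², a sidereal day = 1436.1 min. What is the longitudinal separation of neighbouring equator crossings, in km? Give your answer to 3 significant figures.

364 km

Semi-major axis a = 6370 + 984 = 7354 km. Period T = 2π√(a³/μ) = 2π√(7354³/398600) = 6276.2 s = 104.60 min.
Single-satellite node shift = (6276.2/86166) × 360° = 26.22°.
With 8 satellites evenly phased, successive equator crossings are 26.22/8 = 3.278° apart.
That is 3.278 × 111.2 = 364 km at the equator.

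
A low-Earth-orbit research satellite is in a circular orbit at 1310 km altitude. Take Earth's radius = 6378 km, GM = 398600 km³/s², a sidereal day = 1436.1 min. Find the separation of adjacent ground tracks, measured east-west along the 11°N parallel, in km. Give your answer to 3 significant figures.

Semi-major axis a = 6378 + 1310 = 7688 km. Period T = 2π√(a³/μ) = 2π√(7688³/398600) = 6708.6 s = 111.81 min.
Node shift per orbit = (6708.6/86166) × 360° = 28.03°.
Equatorial spacing = 28.03 × 111.3 km/° = 3120 km.
At 11° latitude, spacing = 3120 × cos(11°) = 3063 km.

3060 km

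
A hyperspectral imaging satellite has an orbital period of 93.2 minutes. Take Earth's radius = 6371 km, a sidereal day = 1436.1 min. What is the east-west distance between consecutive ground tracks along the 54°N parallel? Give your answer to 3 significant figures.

1530 km

T = 93.2 min = 5592.0 s.
Node shift per orbit = (5592.0/86166) × 360° = 23.36°.
Equatorial spacing = 23.36 × 111.2 km/° = 2598 km.
At 54° latitude, spacing = 2598 × cos(54°) = 1527 km.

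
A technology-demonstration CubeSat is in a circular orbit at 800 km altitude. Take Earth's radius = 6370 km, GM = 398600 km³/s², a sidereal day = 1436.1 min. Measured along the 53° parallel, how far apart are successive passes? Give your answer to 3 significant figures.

1690 km

Semi-major axis a = 6370 + 800 = 7170 km. Period T = 2π√(a³/μ) = 2π√(7170³/398600) = 6042.1 s = 100.70 min.
Node shift per orbit = (6042.1/86166) × 360° = 25.24°.
Equatorial spacing = 25.24 × 111.2 km/° = 2807 km.
At 53° latitude, spacing = 2807 × cos(53°) = 1689 km.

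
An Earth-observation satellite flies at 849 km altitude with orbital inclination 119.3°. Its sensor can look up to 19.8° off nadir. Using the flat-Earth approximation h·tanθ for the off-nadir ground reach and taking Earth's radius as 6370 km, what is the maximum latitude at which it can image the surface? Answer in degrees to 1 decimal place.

Retrograde orbit: the ground track reaches ±(180° − i) = ±(180 − 119.3) = ±60.7°.
Sensor half-swath on the ground ≈ 849·tan(19.8°) = 306 km = 2.75° of latitude.
Maximum observable latitude ≈ 60.7 + 2.75 = 63.4°.

63.4°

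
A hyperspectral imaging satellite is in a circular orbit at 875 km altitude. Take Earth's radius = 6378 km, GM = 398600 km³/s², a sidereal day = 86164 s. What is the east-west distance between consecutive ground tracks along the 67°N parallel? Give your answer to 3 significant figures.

1120 km

Semi-major axis a = 6378 + 875 = 7253 km. Period T = 2π√(a³/μ) = 2π√(7253³/398600) = 6147.3 s = 102.46 min.
Node shift per orbit = (6147.3/86164) × 360° = 25.68°.
Equatorial spacing = 25.68 × 111.3 km/° = 2859 km.
At 67° latitude, spacing = 2859 × cos(67°) = 1117 km.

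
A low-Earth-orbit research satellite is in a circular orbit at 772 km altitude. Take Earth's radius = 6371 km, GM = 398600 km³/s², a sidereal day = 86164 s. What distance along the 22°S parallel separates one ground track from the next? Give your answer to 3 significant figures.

Semi-major axis a = 6371 + 772 = 7143 km. Period T = 2π√(a³/μ) = 2π√(7143³/398600) = 6008.0 s = 100.13 min.
Node shift per orbit = (6008.0/86164) × 360° = 25.10°.
Equatorial spacing = 25.10 × 111.2 km/° = 2791 km.
At 22° latitude, spacing = 2791 × cos(22°) = 2588 km.

2590 km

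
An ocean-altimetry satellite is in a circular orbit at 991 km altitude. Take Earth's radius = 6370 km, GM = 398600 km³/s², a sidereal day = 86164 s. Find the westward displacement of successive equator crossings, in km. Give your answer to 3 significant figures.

Semi-major axis a = 6370 + 991 = 7361 km. Period T = 2π√(a³/μ) = 2π√(7361³/398600) = 6285.2 s = 104.75 min.
During one orbit Earth rotates (6285.2 / 86164) × 360° = 26.26°.
At the equator that is 26.26° × (2π·6370/360) km/° = 26.26 × 111.2 = 2920 km.

2920 km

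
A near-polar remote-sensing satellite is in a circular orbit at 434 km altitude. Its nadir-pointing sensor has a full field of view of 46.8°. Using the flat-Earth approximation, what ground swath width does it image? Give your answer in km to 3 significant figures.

376 km

Half-angle = 46.8°/2 = 23.4°.
Swath width ≈ 2h·tan(θ/2) = 2 × 434 × tan(23.4°) = 375.6 km.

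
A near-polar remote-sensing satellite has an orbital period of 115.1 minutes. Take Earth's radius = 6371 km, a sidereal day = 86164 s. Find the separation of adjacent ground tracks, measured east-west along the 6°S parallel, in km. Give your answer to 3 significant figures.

3190 km

T = 115.1 min = 6906.0 s.
Node shift per orbit = (6906.0/86164) × 360° = 28.85°.
Equatorial spacing = 28.85 × 111.2 km/° = 3208 km.
At 6° latitude, spacing = 3208 × cos(6°) = 3191 km.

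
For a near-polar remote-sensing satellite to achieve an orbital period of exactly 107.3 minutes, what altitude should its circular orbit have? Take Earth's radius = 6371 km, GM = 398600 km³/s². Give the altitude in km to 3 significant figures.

T = 107.3 min = 6438.0 s.
From T = 2π√(a³/μ): a = (μ T²/4π²)^(1/3) = (398600 × 6438.0² / 4π²)^(1/3) = 7480 km.
Altitude h = a − R = 7480 − 6371 = 1109 km.

1110 km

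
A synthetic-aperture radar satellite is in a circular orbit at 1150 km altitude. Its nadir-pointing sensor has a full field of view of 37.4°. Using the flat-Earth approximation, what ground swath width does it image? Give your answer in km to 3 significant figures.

Half-angle = 37.4°/2 = 18.7°.
Swath width ≈ 2h·tan(θ/2) = 2 × 1150 × tan(18.7°) = 778.5 km.

779 km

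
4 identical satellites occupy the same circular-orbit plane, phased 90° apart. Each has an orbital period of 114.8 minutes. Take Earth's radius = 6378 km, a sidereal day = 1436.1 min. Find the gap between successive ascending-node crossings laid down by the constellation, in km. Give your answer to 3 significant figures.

801 km

T = 114.8 min = 6888.0 s.
Single-satellite node shift = (6888.0/86166) × 360° = 28.78°.
With 4 satellites evenly phased, successive equator crossings are 28.78/4 = 7.194° apart.
That is 7.194 × 111.3 = 801 km at the equator.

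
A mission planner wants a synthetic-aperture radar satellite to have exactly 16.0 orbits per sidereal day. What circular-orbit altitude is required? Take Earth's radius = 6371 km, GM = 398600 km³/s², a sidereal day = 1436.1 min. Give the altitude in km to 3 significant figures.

Required period T = 86166 / 16.0 = 5385.4 s.
From T = 2π√(a³/μ): a = (μ T²/4π²)^(1/3) = (398600 × 5385.4² / 4π²)^(1/3) = 6641 km.
Altitude h = a − R = 6641 − 6371 = 270 km.

270 km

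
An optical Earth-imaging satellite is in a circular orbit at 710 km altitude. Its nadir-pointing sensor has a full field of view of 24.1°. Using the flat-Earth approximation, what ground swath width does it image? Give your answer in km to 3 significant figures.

Half-angle = 24.1°/2 = 12.05°.
Swath width ≈ 2h·tan(θ/2) = 2 × 710 × tan(12.05°) = 303.1 km.

303 km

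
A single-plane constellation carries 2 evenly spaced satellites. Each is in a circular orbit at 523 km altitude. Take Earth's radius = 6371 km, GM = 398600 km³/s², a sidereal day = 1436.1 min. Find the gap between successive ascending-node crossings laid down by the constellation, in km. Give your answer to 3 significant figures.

1320 km

Semi-major axis a = 6371 + 523 = 6894 km. Period T = 2π√(a³/μ) = 2π√(6894³/398600) = 5696.6 s = 94.94 min.
Single-satellite node shift = (5696.6/86166) × 360° = 23.80°.
With 2 satellites evenly phased, successive equator crossings are 23.80/2 = 11.900° apart.
That is 11.900 × 111.2 = 1323 km at the equator.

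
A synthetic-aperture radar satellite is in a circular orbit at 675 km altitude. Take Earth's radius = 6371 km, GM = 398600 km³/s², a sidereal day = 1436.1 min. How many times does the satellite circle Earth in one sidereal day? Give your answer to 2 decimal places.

Semi-major axis a = 6371 + 675 = 7046 km. Period T = 2π√(a³/μ) = 2π√(7046³/398600) = 5886.1 s = 98.10 min.
Orbits per sidereal day = 86166 / 5886.1 = 14.639.

14.64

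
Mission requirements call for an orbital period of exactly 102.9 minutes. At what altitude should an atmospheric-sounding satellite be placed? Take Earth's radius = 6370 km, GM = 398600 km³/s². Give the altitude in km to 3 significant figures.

904 km

T = 102.9 min = 6174.0 s.
From T = 2π√(a³/μ): a = (μ T²/4π²)^(1/3) = (398600 × 6174.0² / 4π²)^(1/3) = 7274 km.
Altitude h = a − R = 7274 − 6370 = 904 km.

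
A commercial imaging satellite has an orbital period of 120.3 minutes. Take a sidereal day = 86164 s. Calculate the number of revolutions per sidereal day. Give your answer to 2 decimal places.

11.94

T = 120.3 min = 7218.0 s.
Orbits per sidereal day = 86164 / 7218.0 = 11.937.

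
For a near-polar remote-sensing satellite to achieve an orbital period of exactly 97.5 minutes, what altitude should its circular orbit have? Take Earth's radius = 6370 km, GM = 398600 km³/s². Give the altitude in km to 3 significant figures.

T = 97.5 min = 5850.0 s.
From T = 2π√(a³/μ): a = (μ T²/4π²)^(1/3) = (398600 × 5850.0² / 4π²)^(1/3) = 7017 km.
Altitude h = a − R = 7017 − 6370 = 647 km.

647 km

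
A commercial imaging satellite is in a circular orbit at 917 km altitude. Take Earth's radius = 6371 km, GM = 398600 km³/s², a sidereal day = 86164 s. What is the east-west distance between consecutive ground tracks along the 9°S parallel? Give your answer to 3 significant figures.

Semi-major axis a = 6371 + 917 = 7288 km. Period T = 2π√(a³/μ) = 2π√(7288³/398600) = 6191.9 s = 103.20 min.
Node shift per orbit = (6191.9/86164) × 360° = 25.87°.
Equatorial spacing = 25.87 × 111.2 km/° = 2877 km.
At 9° latitude, spacing = 2877 × cos(9°) = 2841 km.

2840 km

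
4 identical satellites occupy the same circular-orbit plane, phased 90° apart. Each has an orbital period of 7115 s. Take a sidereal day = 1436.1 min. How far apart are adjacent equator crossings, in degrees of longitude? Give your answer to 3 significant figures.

Single-satellite node shift = (7115.0/86166) × 360° = 29.73°.
With 4 satellites evenly phased, successive equator crossings are 29.73/4 = 7.432° apart.

7.43°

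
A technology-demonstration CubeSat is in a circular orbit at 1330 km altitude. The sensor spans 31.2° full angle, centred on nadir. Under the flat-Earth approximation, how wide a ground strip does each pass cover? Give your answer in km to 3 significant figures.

Half-angle = 31.2°/2 = 15.6°.
Swath width ≈ 2h·tan(θ/2) = 2 × 1330 × tan(15.6°) = 742.7 km.

743 km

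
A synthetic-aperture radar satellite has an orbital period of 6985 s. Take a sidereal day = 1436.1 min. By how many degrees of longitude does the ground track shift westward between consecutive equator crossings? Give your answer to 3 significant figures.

During one orbit Earth rotates (6985.0 / 86166) × 360° = 29.18°.

29.2°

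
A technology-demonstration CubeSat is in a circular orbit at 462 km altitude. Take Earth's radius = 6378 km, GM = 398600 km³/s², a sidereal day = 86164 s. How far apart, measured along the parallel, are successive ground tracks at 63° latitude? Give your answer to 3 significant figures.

1190 km

Semi-major axis a = 6378 + 462 = 6840 km. Period T = 2π√(a³/μ) = 2π√(6840³/398600) = 5629.8 s = 93.83 min.
Node shift per orbit = (5629.8/86164) × 360° = 23.52°.
Equatorial spacing = 23.52 × 111.3 km/° = 2618 km.
At 63° latitude, spacing = 2618 × cos(63°) = 1189 km.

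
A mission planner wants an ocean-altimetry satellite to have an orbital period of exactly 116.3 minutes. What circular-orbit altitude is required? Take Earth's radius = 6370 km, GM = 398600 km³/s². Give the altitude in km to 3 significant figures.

1520 km

T = 116.3 min = 6978.0 s.
From T = 2π√(a³/μ): a = (μ T²/4π²)^(1/3) = (398600 × 6978.0² / 4π²)^(1/3) = 7892 km.
Altitude h = a − R = 7892 − 6370 = 1522 km.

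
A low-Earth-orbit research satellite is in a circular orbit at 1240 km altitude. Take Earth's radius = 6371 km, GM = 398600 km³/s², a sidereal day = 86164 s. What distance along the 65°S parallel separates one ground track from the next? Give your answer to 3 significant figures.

Semi-major axis a = 6371 + 1240 = 7611 km. Period T = 2π√(a³/μ) = 2π√(7611³/398600) = 6608.1 s = 110.13 min.
Node shift per orbit = (6608.1/86164) × 360° = 27.61°.
Equatorial spacing = 27.61 × 111.2 km/° = 3070 km.
At 65° latitude, spacing = 3070 × cos(65°) = 1297 km.

1300 km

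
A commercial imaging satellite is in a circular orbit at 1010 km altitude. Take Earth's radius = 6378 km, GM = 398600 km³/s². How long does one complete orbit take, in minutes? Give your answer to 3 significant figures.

105 min

Semi-major axis a = 6378 + 1010 = 7388 km. Period T = 2π√(a³/μ) = 2π√(7388³/398600) = 6319.8 s = 105.33 min.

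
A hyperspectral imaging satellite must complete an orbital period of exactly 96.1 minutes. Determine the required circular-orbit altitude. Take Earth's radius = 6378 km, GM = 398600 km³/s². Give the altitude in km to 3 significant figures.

T = 96.1 min = 5766.0 s.
From T = 2π√(a³/μ): a = (μ T²/4π²)^(1/3) = (398600 × 5766.0² / 4π²)^(1/3) = 6950 km.
Altitude h = a − R = 6950 − 6378 = 572 km.

572 km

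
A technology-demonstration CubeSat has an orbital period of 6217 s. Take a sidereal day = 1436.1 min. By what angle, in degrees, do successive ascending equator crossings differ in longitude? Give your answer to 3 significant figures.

26.0°

During one orbit Earth rotates (6217.0 / 86166) × 360° = 25.97°.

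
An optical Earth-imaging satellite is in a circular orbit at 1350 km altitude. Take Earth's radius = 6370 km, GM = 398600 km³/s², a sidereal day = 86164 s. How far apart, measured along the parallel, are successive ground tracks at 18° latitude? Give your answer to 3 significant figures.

2980 km

Semi-major axis a = 6370 + 1350 = 7720 km. Period T = 2π√(a³/μ) = 2π√(7720³/398600) = 6750.5 s = 112.51 min.
Node shift per orbit = (6750.5/86164) × 360° = 28.20°.
Equatorial spacing = 28.20 × 111.2 km/° = 3136 km.
At 18° latitude, spacing = 3136 × cos(18°) = 2982 km.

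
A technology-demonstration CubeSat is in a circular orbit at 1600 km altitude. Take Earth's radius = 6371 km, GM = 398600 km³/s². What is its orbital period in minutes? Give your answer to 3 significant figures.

118 min

Semi-major axis a = 6371 + 1600 = 7971 km. Period T = 2π√(a³/μ) = 2π√(7971³/398600) = 7082.4 s = 118.04 min.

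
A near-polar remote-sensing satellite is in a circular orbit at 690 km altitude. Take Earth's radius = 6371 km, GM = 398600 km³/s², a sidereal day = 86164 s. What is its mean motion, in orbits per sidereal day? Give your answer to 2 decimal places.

14.59

Semi-major axis a = 6371 + 690 = 7061 km. Period T = 2π√(a³/μ) = 2π√(7061³/398600) = 5904.9 s = 98.41 min.
Orbits per sidereal day = 86164 / 5904.9 = 14.592.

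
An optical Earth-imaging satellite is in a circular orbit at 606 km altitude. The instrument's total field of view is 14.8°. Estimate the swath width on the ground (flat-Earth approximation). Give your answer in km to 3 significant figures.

157 km

Half-angle = 14.8°/2 = 7.4°.
Swath width ≈ 2h·tan(θ/2) = 2 × 606 × tan(7.4°) = 157.4 km.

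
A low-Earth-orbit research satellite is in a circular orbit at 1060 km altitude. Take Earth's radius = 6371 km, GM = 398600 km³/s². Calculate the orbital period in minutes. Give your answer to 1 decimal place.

Semi-major axis a = 6371 + 1060 = 7431 km. Period T = 2π√(a³/μ) = 2π√(7431³/398600) = 6375.0 s = 106.25 min.

106.3 min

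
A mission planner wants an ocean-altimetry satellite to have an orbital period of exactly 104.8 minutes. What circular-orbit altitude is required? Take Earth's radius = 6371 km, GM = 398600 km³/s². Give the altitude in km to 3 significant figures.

992 km

T = 104.8 min = 6288.0 s.
From T = 2π√(a³/μ): a = (μ T²/4π²)^(1/3) = (398600 × 6288.0² / 4π²)^(1/3) = 7363 km.
Altitude h = a − R = 7363 − 6371 = 992 km.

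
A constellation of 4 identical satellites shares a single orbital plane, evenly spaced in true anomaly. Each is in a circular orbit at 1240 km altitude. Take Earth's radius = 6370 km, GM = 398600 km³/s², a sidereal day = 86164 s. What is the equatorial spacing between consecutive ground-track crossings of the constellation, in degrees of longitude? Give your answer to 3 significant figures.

6.90°

Semi-major axis a = 6370 + 1240 = 7610 km. Period T = 2π√(a³/μ) = 2π√(7610³/398600) = 6606.8 s = 110.11 min.
Single-satellite node shift = (6606.8/86164) × 360° = 27.60°.
With 4 satellites evenly phased, successive equator crossings are 27.60/4 = 6.901° apart.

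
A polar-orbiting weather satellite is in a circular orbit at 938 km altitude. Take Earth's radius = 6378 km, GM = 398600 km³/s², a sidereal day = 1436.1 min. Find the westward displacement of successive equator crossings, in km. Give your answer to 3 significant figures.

2900 km

Semi-major axis a = 6378 + 938 = 7316 km. Period T = 2π√(a³/μ) = 2π√(7316³/398600) = 6227.6 s = 103.79 min.
During one orbit Earth rotates (6227.6 / 86166) × 360° = 26.02°.
At the equator that is 26.02° × (2π·6378/360) km/° = 26.02 × 111.3 = 2896 km.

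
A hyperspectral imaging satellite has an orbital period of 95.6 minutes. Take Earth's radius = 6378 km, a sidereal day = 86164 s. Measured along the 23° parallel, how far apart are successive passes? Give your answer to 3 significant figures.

T = 95.6 min = 5736.0 s.
Node shift per orbit = (5736.0/86164) × 360° = 23.97°.
Equatorial spacing = 23.97 × 111.3 km/° = 2668 km.
At 23° latitude, spacing = 2668 × cos(23°) = 2456 km.

2460 km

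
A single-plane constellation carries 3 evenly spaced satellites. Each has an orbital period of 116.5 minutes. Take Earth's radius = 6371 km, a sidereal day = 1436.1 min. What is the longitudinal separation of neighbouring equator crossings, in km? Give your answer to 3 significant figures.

1080 km

T = 116.5 min = 6990.0 s.
Single-satellite node shift = (6990.0/86166) × 360° = 29.20°.
With 3 satellites evenly phased, successive equator crossings are 29.20/3 = 9.735° apart.
That is 9.735 × 111.2 = 1082 km at the equator.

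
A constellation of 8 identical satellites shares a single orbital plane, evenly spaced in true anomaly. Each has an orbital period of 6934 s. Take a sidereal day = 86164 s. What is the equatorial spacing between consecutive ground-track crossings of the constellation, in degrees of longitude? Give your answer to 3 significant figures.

3.62°

Single-satellite node shift = (6934.0/86164) × 360° = 28.97°.
With 8 satellites evenly phased, successive equator crossings are 28.97/8 = 3.621° apart.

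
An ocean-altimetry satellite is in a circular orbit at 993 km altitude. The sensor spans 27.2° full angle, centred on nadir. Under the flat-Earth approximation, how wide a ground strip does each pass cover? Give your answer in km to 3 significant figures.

480 km

Half-angle = 27.2°/2 = 13.6°.
Swath width ≈ 2h·tan(θ/2) = 2 × 993 × tan(13.6°) = 480.5 km.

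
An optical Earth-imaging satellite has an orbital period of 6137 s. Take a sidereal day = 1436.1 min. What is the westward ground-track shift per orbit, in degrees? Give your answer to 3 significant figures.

25.6°

During one orbit Earth rotates (6137.0 / 86166) × 360° = 25.64°.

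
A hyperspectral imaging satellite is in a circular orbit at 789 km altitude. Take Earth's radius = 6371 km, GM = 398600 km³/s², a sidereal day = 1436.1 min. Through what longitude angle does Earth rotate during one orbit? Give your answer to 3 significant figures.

Semi-major axis a = 6371 + 789 = 7160 km. Period T = 2π√(a³/μ) = 2π√(7160³/398600) = 6029.5 s = 100.49 min.
During one orbit Earth rotates (6029.5 / 86166) × 360° = 25.19°.

25.2°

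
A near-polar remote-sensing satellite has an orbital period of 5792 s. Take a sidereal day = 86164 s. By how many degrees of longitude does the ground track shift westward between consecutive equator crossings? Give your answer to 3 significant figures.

24.2°

During one orbit Earth rotates (5792.0 / 86164) × 360° = 24.20°.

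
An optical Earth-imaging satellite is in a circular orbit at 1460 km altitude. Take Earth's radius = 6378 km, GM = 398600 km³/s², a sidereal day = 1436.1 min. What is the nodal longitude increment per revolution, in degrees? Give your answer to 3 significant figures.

28.9°

Semi-major axis a = 6378 + 1460 = 7838 km. Period T = 2π√(a³/μ) = 2π√(7838³/398600) = 6905.9 s = 115.10 min.
During one orbit Earth rotates (6905.9 / 86166) × 360° = 28.85°.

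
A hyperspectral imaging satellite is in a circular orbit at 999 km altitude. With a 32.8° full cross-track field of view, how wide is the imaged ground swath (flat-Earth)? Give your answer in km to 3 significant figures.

588 km

Half-angle = 32.8°/2 = 16.4°.
Swath width ≈ 2h·tan(θ/2) = 2 × 999 × tan(16.4°) = 588.0 km.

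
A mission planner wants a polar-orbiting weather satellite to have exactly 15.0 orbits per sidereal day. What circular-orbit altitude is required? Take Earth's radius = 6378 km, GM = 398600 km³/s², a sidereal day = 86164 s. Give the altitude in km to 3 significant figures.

554 km

Required period T = 86164 / 15.0 = 5744.3 s.
From T = 2π√(a³/μ): a = (μ T²/4π²)^(1/3) = (398600 × 5744.3² / 4π²)^(1/3) = 6932 km.
Altitude h = a − R = 6932 − 6378 = 554 km.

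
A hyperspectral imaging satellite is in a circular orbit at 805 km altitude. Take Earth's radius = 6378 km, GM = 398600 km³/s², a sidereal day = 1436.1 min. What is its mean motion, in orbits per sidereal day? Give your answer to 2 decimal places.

Semi-major axis a = 6378 + 805 = 7183 km. Period T = 2π√(a³/μ) = 2π√(7183³/398600) = 6058.6 s = 100.98 min.
Orbits per sidereal day = 86166 / 6058.6 = 14.222.

14.22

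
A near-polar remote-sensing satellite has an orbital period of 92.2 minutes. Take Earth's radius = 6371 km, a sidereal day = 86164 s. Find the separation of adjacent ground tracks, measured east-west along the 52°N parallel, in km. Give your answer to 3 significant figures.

T = 92.2 min = 5532.0 s.
Node shift per orbit = (5532.0/86164) × 360° = 23.11°.
Equatorial spacing = 23.11 × 111.2 km/° = 2570 km.
At 52° latitude, spacing = 2570 × cos(52°) = 1582 km.

1580 km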